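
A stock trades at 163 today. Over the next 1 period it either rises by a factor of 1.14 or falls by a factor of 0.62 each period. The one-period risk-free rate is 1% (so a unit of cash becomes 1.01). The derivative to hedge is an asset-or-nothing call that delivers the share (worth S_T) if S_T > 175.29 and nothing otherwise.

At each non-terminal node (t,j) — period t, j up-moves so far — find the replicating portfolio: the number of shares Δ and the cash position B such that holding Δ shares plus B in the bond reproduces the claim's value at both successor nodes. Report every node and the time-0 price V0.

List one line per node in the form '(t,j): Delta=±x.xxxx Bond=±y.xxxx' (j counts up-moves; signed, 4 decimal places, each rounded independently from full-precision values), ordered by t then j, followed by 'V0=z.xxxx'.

Under the risk-neutral measure, an up-move has probability p* = (R−d)/(u−d) = 0.7500 and values discount at R = 1.01.
Terminal values V(1,·): V(1,0)=0.0000, V(1,1)=185.8200
  t=0,j=0: stock 163.0000 → up 185.8200 (V=185.8200), down 101.0600 (V=0.0000). Price 137.9851; hedge Δ=2.1923, bond B=-219.3610.
Root portfolio cost Δ·163+B reproduces V0=137.9851.

(0,0): Delta=2.1923 Bond=-219.3610
V0=137.9851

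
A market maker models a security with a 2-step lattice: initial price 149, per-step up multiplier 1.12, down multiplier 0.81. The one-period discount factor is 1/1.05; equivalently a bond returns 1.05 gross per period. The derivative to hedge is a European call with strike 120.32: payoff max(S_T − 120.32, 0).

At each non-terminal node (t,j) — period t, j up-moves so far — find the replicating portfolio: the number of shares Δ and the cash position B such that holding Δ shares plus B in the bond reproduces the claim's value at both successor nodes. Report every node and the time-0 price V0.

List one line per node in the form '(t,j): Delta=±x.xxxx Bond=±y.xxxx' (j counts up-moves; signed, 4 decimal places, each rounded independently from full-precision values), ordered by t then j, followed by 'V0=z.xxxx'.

Under the risk-neutral measure, an up-move has probability p* = (R−d)/(u−d) = 0.7742 and values discount at R = 1.05.
At expiry t=2: V(2,0)=0.0000, V(2,1)=14.8528, V(2,2)=66.5856
  t=1,j=0: stock 120.6900 → up 135.1728 (V=14.8528), down 97.7589 (V=0.0000). Price 10.9514; hedge Δ=0.3970, bond B=-36.9609.
  t=1,j=1: stock 166.8800 → up 186.9056 (V=66.5856), down 135.1728 (V=14.8528). Price 52.2895; hedge Δ=1.0000, bond B=-114.5905.
  t=0,j=0: stock 149.0000 → up 166.8800 (V=52.2895), down 120.6900 (V=10.9514). Price 40.9096; hedge Δ=0.8950, bond B=-92.4393.
Self-financing check: at every node Δ·S+B equals the discounted successor values.

(0,0): Delta=0.8950 Bond=-92.4393
(1,0): Delta=0.3970 Bond=-36.9609
(1,1): Delta=1.0000 Bond=-114.5905
V0=40.9096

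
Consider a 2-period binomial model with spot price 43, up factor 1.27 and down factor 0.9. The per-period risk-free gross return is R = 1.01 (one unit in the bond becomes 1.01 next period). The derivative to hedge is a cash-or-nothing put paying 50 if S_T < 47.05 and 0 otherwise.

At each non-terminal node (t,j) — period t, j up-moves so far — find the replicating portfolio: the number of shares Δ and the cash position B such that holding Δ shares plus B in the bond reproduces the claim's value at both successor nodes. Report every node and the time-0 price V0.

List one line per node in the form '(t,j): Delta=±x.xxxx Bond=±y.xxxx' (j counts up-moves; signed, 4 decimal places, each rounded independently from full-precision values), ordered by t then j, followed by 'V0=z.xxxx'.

Risk-neutral probability p* = (R−d)/(u−d) = (1.01−0.9)/(1.27−0.9) = 0.2973.
Payoff layer (t=2): V(2,0)=50.0000, V(2,1)=0.0000, V(2,2)=0.0000
(1,0): S=38.7000. Δ = (V_up−V_dn)/(S_up−S_dn) = (0.0000−50.0000)/(49.1490−34.8300) = -3.4919. V = [p*·0.0000 + (1−p*)·50.0000]/1.01 = 34.7873. B = V − Δ·S = 169.9224.
(1,1): S=54.6100. Δ = (V_up−V_dn)/(S_up−S_dn) = (0.0000−0.0000)/(69.3547−49.1490) = 0.0000. V = [p*·0.0000 + (1−p*)·0.0000]/1.01 = 0.0000. B = V − Δ·S = 0.0000.
(0,0): S=43.0000. Δ = (V_up−V_dn)/(S_up−S_dn) = (0.0000−34.7873)/(54.6100−38.7000) = -2.1865. V = [p*·0.0000 + (1−p*)·34.7873]/1.01 = 24.2031. B = V − Δ·S = 118.2227.
Self-financing check: at every node Δ·S+B equals the discounted successor values.

(0,0): Delta=-2.1865 Bond=118.2227
(1,0): Delta=-3.4919 Bond=169.9224
(1,1): Delta=0.0000 Bond=0.0000
V0=24.2031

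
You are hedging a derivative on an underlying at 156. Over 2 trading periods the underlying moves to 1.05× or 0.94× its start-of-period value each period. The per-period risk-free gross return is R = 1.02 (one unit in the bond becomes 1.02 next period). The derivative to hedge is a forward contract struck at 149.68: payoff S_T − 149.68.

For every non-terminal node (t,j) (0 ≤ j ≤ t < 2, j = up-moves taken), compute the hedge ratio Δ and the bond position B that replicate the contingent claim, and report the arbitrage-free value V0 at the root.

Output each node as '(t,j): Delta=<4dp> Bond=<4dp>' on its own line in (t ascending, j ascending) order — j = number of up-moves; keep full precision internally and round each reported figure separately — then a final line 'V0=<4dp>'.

The replicating-portfolio and risk-neutral prices coincide; use p* = (1.02−0.94)/(1.05−0.94) = 0.7273 for the latter.
Payoff layer (t=2): V(2,0)=-11.8384, V(2,1)=4.2920, V(2,2)=22.3100
(1,0): S=146.6400. Δ = (V_up−V_dn)/(S_up−S_dn) = (4.2920−-11.8384)/(153.9720−137.8416) = 1.0000. V = [p*·4.2920 + (1−p*)·-11.8384]/1.02 = -0.1051. B = V − Δ·S = -146.7451.
(1,1): S=163.8000. Δ = (V_up−V_dn)/(S_up−S_dn) = (22.3100−4.2920)/(171.9900−153.9720) = 1.0000. V = [p*·22.3100 + (1−p*)·4.2920]/1.02 = 17.0549. B = V − Δ·S = -146.7451.
(0,0): S=156.0000. Δ = (V_up−V_dn)/(S_up−S_dn) = (17.0549−-0.1051)/(163.8000−146.6400) = 1.0000. V = [p*·17.0549 + (1−p*)·-0.1051]/1.02 = 12.1323. B = V − Δ·S = -143.8677.
Check: Δ(0,0)·S0 + B(0,0) = 12.1323 = V0.

(0,0): Delta=1.0000 Bond=-143.8677
(1,0): Delta=1.0000 Bond=-146.7451
(1,1): Delta=1.0000 Bond=-146.7451
V0=12.1323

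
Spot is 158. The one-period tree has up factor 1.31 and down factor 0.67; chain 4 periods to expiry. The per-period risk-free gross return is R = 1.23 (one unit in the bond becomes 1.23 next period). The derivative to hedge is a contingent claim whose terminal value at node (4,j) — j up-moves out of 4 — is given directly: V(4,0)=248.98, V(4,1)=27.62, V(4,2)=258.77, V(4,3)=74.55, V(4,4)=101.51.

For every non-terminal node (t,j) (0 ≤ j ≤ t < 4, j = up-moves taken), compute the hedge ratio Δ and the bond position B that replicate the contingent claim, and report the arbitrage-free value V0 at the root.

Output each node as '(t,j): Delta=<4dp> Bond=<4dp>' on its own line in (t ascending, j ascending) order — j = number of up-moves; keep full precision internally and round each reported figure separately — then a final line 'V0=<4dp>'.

(0,0): Delta=-0.1370 Bond=66.7786
(1,0): Delta=-0.9165 Bond=164.6514
(1,1): Delta=-0.0801 Bond=70.3501
(2,0): Delta=3.1269 Bond=-84.2620
(2,1): Delta=-1.2119 Bond=243.4903
(2,2): Delta=0.0026 Bond=64.1078
(3,0): Delta=-7.2784 Bond=390.8262
(3,1): Delta=3.8872 Bond=-174.2806
(3,2): Delta=-1.5845 Bond=367.1751
(3,3): Delta=0.1186 Bond=37.6636
V0=45.1307

Since d<R<u, set p* = (R−d)/(u−d) = 0.8750; price each node as the discounted p*-expectation of its children.
Terminal values V(4,·): V(4,0)=248.9800, V(4,1)=27.6200, V(4,2)=258.7700, V(4,3)=74.5500, V(4,4)=101.5100
(3,0): S=47.5206. Δ = (V_up−V_dn)/(S_up−S_dn) = (27.6200−248.9800)/(62.2519−31.8388) = -7.2784. V = [p*·27.6200 + (1−p*)·248.9800]/1.23 = 44.9512. B = V − Δ·S = 390.8262.
(3,1): S=92.9133. Δ = (V_up−V_dn)/(S_up−S_dn) = (258.7700−27.6200)/(121.7165−62.2519) = 3.8872. V = [p*·258.7700 + (1−p*)·27.6200]/1.23 = 186.8913. B = V − Δ·S = -174.2806.
(3,2): S=181.6663. Δ = (V_up−V_dn)/(S_up−S_dn) = (74.5500−258.7700)/(237.9829−121.7165) = -1.5845. V = [p*·74.5500 + (1−p*)·258.7700]/1.23 = 79.3313. B = V − Δ·S = 367.1751.
(3,3): S=355.1984. Δ = (V_up−V_dn)/(S_up−S_dn) = (101.5100−74.5500)/(465.3099−237.9829) = 0.1186. V = [p*·101.5100 + (1−p*)·74.5500]/1.23 = 79.7886. B = V − Δ·S = 37.6636.
(2,0): S=70.9262. Δ = (V_up−V_dn)/(S_up−S_dn) = (186.8913−44.9512)/(92.9133−47.5206) = 3.1269. V = [p*·186.8913 + (1−p*)·44.9512]/1.23 = 137.5193. B = V − Δ·S = -84.2620.
(2,1): S=138.6766. Δ = (V_up−V_dn)/(S_up−S_dn) = (79.3313−186.8913)/(181.6663−92.9133) = -1.2119. V = [p*·79.3313 + (1−p*)·186.8913]/1.23 = 75.4279. B = V − Δ·S = 243.4903.
(2,2): S=271.1438. Δ = (V_up−V_dn)/(S_up−S_dn) = (79.7886−79.3313)/(355.1984−181.6663) = 0.0026. V = [p*·79.7886 + (1−p*)·79.3313]/1.23 = 64.8223. B = V − Δ·S = 64.1078.
(1,0): S=105.8600. Δ = (V_up−V_dn)/(S_up−S_dn) = (75.4279−137.5193)/(138.6766−70.9262) = -0.9165. V = [p*·75.4279 + (1−p*)·137.5193]/1.23 = 67.6336. B = V − Δ·S = 164.6514.
(1,1): S=206.9800. Δ = (V_up−V_dn)/(S_up−S_dn) = (64.8223−75.4279)/(271.1438−138.6766) = -0.0801. V = [p*·64.8223 + (1−p*)·75.4279]/1.23 = 53.7789. B = V − Δ·S = 70.3501.
(0,0): S=158.0000. Δ = (V_up−V_dn)/(S_up−S_dn) = (53.7789−67.6336)/(206.9800−105.8600) = -0.1370. V = [p*·53.7789 + (1−p*)·67.6336]/1.23 = 45.1307. B = V − Δ·S = 66.7786.
The time-0 hedge costs 45.1307, which is the no-arbitrage price.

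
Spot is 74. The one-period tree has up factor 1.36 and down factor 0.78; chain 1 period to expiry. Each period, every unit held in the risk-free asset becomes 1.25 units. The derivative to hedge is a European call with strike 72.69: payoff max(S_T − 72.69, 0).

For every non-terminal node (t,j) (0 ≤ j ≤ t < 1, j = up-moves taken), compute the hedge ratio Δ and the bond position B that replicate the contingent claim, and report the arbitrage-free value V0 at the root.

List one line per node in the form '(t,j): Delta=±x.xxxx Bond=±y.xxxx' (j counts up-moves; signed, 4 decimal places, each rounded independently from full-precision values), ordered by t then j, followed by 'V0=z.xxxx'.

(0,0): Delta=0.6512 Bond=-30.0703
V0=18.1193

Under the risk-neutral measure, an up-move has probability p* = (R−d)/(u−d) = 0.8103 and values discount at R = 1.25.
Terminal payoffs: V(1,0)=0.0000, V(1,1)=27.9500
(0,0): S=74.0000. Δ = (V_up−V_dn)/(S_up−S_dn) = (27.9500−0.0000)/(100.6400−57.7200) = 0.6512. V = [p*·27.9500 + (1−p*)·0.0000]/1.25 = 18.1193. B = V − Δ·S = -30.0703.
Self-financing check: at every node Δ·S+B equals the discounted successor values.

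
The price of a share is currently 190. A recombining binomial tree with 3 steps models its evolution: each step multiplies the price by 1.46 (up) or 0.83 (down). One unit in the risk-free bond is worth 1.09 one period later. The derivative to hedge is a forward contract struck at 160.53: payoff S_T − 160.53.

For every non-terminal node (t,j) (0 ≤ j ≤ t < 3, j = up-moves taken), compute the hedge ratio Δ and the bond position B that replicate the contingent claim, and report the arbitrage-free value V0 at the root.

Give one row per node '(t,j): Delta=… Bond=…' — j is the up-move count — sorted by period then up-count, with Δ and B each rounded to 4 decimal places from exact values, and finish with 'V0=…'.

The replicating-portfolio and risk-neutral prices coincide; use p* = (1.09−0.83)/(1.46−0.83) = 0.4127 for the latter.
Terminal values V(3,·): V(3,0)=-51.8905, V(3,1)=30.5709, V(3,2)=175.6233, V(3,3)=430.7758
  t=2,j=0: stock 130.8910 → up 191.1009 (V=30.5709), down 108.6395 (V=-51.8905). Price -16.3842; hedge Δ=1.0000, bond B=-147.2752.
  t=2,j=1: stock 230.2420 → up 336.1533 (V=175.6233), down 191.1009 (V=30.5709). Price 82.9668; hedge Δ=1.0000, bond B=-147.2752.
  t=2,j=2: stock 405.0040 → up 591.3058 (V=430.7758), down 336.1533 (V=175.6233). Price 257.7288; hedge Δ=1.0000, bond B=-147.2752.
  t=1,j=0: stock 157.7000 → up 230.2420 (V=82.9668), down 130.8910 (V=-16.3842). Price 22.5851; hedge Δ=1.0000, bond B=-135.1149.
  t=1,j=1: stock 277.4000 → up 405.0040 (V=257.7288), down 230.2420 (V=82.9668). Price 142.2851; hedge Δ=1.0000, bond B=-135.1149.
  t=0,j=0: stock 190.0000 → up 277.4000 (V=142.2851), down 157.7000 (V=22.5851). Price 66.0414; hedge Δ=1.0000, bond B=-123.9586.
Self-financing check: at every node Δ·S+B equals the discounted successor values.

(0,0): Delta=1.0000 Bond=-123.9586
(1,0): Delta=1.0000 Bond=-135.1149
(1,1): Delta=1.0000 Bond=-135.1149
(2,0): Delta=1.0000 Bond=-147.2752
(2,1): Delta=1.0000 Bond=-147.2752
(2,2): Delta=1.0000 Bond=-147.2752
V0=66.0414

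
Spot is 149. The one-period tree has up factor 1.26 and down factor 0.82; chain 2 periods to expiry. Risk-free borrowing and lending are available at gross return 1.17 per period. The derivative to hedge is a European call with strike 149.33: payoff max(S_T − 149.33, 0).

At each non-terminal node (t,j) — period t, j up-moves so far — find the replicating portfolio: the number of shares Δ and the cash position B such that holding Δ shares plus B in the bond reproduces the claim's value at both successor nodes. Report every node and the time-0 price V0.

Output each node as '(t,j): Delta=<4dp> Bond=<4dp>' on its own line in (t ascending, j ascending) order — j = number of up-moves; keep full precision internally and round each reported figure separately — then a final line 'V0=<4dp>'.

The replicating-portfolio and risk-neutral prices coincide; use p* = (1.17−0.82)/(1.26−0.82) = 0.7955 for the latter.
Terminal payoffs: V(2,0)=0.0000, V(2,1)=4.6168, V(2,2)=87.2224
(1,0): S=122.1800. Δ = (V_up−V_dn)/(S_up−S_dn) = (4.6168−0.0000)/(153.9468−100.1876) = 0.0859. V = [p*·4.6168 + (1−p*)·0.0000]/1.17 = 3.1389. B = V − Δ·S = -7.3539.
(1,1): S=187.7400. Δ = (V_up−V_dn)/(S_up−S_dn) = (87.2224−4.6168)/(236.5524−153.9468) = 1.0000. V = [p*·87.2224 + (1−p*)·4.6168]/1.17 = 60.1075. B = V − Δ·S = -127.6325.
(0,0): S=149.0000. Δ = (V_up−V_dn)/(S_up−S_dn) = (60.1075−3.1389)/(187.7400−122.1800) = 0.8690. V = [p*·60.1075 + (1−p*)·3.1389]/1.17 = 41.4144. B = V − Δ·S = -88.0599.
The time-0 hedge costs 41.4144, which is the no-arbitrage price.

(0,0): Delta=0.8690 Bond=-88.0599
(1,0): Delta=0.0859 Bond=-7.3539
(1,1): Delta=1.0000 Bond=-127.6325
V0=41.4144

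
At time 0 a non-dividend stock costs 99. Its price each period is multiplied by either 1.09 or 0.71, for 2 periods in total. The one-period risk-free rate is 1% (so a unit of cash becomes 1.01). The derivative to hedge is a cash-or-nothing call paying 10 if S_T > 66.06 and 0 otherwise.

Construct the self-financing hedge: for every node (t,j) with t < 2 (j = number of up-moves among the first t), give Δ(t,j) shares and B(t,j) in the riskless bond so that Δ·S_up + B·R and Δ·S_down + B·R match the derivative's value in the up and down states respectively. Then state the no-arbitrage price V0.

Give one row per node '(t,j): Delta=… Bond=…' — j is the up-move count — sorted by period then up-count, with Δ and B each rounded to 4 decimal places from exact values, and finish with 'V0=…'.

(0,0): Delta=0.0554 Bond=3.8832
(1,0): Delta=0.3744 Bond=-18.4992
(1,1): Delta=0.0000 Bond=9.9010
V0=9.3685

Under the risk-neutral measure, an up-move has probability p* = (R−d)/(u−d) = 0.7895 and values discount at R = 1.01.
Terminal values V(2,·): V(2,0)=0.0000, V(2,1)=10.0000, V(2,2)=10.0000
  t=1,j=0: stock 70.2900 → up 76.6161 (V=10.0000), down 49.9059 (V=0.0000). Price 7.8166; hedge Δ=0.3744, bond B=-18.4992.
  t=1,j=1: stock 107.9100 → up 117.6219 (V=10.0000), down 76.6161 (V=10.0000). Price 9.9010; hedge Δ=0.0000, bond B=9.9010.
  t=0,j=0: stock 99.0000 → up 107.9100 (V=9.9010), down 70.2900 (V=7.8166). Price 9.3685; hedge Δ=0.0554, bond B=3.8832.
Each (Δ,B) replicates both successor values, so the strategy is self-financing and V0 is arbitrage-free.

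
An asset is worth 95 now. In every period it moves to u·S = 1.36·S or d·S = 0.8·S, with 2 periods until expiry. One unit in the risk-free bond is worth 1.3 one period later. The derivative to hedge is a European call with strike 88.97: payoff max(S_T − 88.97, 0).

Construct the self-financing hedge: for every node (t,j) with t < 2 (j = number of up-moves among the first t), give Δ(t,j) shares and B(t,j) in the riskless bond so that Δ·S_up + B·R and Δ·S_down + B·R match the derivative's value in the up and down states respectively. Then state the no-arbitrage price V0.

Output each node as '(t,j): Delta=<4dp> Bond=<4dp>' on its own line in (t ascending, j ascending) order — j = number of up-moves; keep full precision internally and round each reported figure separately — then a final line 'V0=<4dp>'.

(0,0): Delta=0.9564 Bond=-48.3077
(1,0): Delta=0.3381 Bond=-15.8132
(1,1): Delta=1.0000 Bond=-68.4385
V0=42.5464

Since d<R<u, set p* = (R−d)/(u−d) = 0.8929; price each node as the discounted p*-expectation of its children.
At expiry t=2: V(2,0)=0.0000, V(2,1)=14.3900, V(2,2)=86.7420
Node (1,0) S=76.0000: V=(p*·14.3900+(1−p*)·0.0000)/1.3=9.8832; Δ=(14.3900−0.0000)/(103.3600−60.8000)=0.3381; B=V−Δ·S=-15.8132
Node (1,1) S=129.2000: V=(p*·86.7420+(1−p*)·14.3900)/1.3=60.7615; Δ=(86.7420−14.3900)/(175.7120−103.3600)=1.0000; B=V−Δ·S=-68.4385
Node (0,0) S=95.0000: V=(p*·60.7615+(1−p*)·9.8832)/1.3=42.5464; Δ=(60.7615−9.8832)/(129.2000−76.0000)=0.9564; B=V−Δ·S=-48.3077
Self-financing check: at every node Δ·S+B equals the discounted successor values.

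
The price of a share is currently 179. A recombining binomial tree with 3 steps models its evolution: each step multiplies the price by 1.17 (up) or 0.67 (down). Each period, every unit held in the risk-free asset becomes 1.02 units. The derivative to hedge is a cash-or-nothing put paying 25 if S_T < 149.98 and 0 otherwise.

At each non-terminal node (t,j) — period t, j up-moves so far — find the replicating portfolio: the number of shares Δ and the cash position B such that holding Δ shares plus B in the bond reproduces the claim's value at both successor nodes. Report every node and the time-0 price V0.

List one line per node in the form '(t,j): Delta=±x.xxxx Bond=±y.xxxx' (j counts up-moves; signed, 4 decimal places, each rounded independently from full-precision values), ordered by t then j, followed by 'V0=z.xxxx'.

No-arbitrage ⇒ martingale measure with p* = (R−d)/(u−d) = 0.7000.
Payoff layer (t=3): V(3,0)=25.0000, V(3,1)=25.0000, V(3,2)=0.0000, V(3,3)=0.0000
(2,0): S=80.3531. Δ = (V_up−V_dn)/(S_up−S_dn) = (25.0000−25.0000)/(94.0131−53.8366) = 0.0000. V = [p*·25.0000 + (1−p*)·25.0000]/1.02 = 24.5098. B = V − Δ·S = 24.5098.
(2,1): S=140.3181. Δ = (V_up−V_dn)/(S_up−S_dn) = (0.0000−25.0000)/(164.1722−94.0131) = -0.3563. V = [p*·0.0000 + (1−p*)·25.0000]/1.02 = 7.3529. B = V − Δ·S = 57.3529.
(2,2): S=245.0331. Δ = (V_up−V_dn)/(S_up−S_dn) = (0.0000−0.0000)/(286.6887−164.1722) = 0.0000. V = [p*·0.0000 + (1−p*)·0.0000]/1.02 = 0.0000. B = V − Δ·S = 0.0000.
(1,0): S=119.9300. Δ = (V_up−V_dn)/(S_up−S_dn) = (7.3529−24.5098)/(140.3181−80.3531) = -0.2861. V = [p*·7.3529 + (1−p*)·24.5098]/1.02 = 12.2549. B = V − Δ·S = 46.5686.
(1,1): S=209.4300. Δ = (V_up−V_dn)/(S_up−S_dn) = (0.0000−7.3529)/(245.0331−140.3181) = -0.0702. V = [p*·0.0000 + (1−p*)·7.3529]/1.02 = 2.1626. B = V − Δ·S = 16.8685.
(0,0): S=179.0000. Δ = (V_up−V_dn)/(S_up−S_dn) = (2.1626−12.2549)/(209.4300−119.9300) = -0.1128. V = [p*·2.1626 + (1−p*)·12.2549]/1.02 = 5.0885. B = V − Δ·S = 25.2731.
Check: Δ(0,0)·S0 + B(0,0) = 5.0885 = V0.

(0,0): Delta=-0.1128 Bond=25.2731
(1,0): Delta=-0.2861 Bond=46.5686
(1,1): Delta=-0.0702 Bond=16.8685
(2,0): Delta=0.0000 Bond=24.5098
(2,1): Delta=-0.3563 Bond=57.3529
(2,2): Delta=0.0000 Bond=0.0000
V0=5.0885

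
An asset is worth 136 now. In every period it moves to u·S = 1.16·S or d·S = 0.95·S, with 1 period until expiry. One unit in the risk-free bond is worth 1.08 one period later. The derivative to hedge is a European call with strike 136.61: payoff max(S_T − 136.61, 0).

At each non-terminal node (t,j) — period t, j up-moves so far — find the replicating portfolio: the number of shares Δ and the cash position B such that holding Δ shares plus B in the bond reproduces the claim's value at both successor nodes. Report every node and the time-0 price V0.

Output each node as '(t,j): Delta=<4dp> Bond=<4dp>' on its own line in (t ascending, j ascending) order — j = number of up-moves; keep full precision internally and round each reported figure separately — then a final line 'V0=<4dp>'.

(0,0): Delta=0.7405 Bond=-88.5913
V0=12.1230

Risk-neutral probability p* = (R−d)/(u−d) = (1.08−0.95)/(1.16−0.95) = 0.6190.
Payoff layer (t=1): V(1,0)=0.0000, V(1,1)=21.1500
Node (0,0) S=136.0000: V=(p*·21.1500+(1−p*)·0.0000)/1.08=12.1230; Δ=(21.1500−0.0000)/(157.7600−129.2000)=0.7405; B=V−Δ·S=-88.5913
Root portfolio cost Δ·136+B reproduces V0=12.1230.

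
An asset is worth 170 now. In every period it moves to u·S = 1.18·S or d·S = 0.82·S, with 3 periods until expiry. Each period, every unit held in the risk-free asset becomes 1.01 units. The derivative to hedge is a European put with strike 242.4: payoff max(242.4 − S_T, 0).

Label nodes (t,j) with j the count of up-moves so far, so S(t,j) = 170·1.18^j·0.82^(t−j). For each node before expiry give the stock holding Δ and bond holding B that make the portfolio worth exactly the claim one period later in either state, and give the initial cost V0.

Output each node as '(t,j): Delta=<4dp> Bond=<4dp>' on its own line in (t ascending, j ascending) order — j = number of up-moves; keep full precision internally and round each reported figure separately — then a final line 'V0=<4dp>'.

No-arbitrage ⇒ martingale measure with p* = (R−d)/(u−d) = 0.5278.
At expiry t=3: V(3,0)=148.6674, V(3,1)=107.5166, V(3,2)=48.2994, V(3,3)=0.0000
(2,0): S=114.3080. Δ = (V_up−V_dn)/(S_up−S_dn) = (107.5166−148.6674)/(134.8834−93.7326) = -1.0000. V = [p*·107.5166 + (1−p*)·148.6674]/1.01 = 125.6920. B = V − Δ·S = 240.0000.
(2,1): S=164.4920. Δ = (V_up−V_dn)/(S_up−S_dn) = (48.2994−107.5166)/(194.1006−134.8834) = -1.0000. V = [p*·48.2994 + (1−p*)·107.5166]/1.01 = 75.5080. B = V − Δ·S = 240.0000.
(2,2): S=236.7080. Δ = (V_up−V_dn)/(S_up−S_dn) = (0.0000−48.2994)/(279.3154−194.1006) = -0.5668. V = [p*·0.0000 + (1−p*)·48.2994]/1.01 = 22.5822. B = V − Δ·S = 156.7474.
(1,0): S=139.4000. Δ = (V_up−V_dn)/(S_up−S_dn) = (75.5080−125.6920)/(164.4920−114.3080) = -1.0000. V = [p*·75.5080 + (1−p*)·125.6920]/1.01 = 98.2238. B = V − Δ·S = 237.6238.
(1,1): S=200.6000. Δ = (V_up−V_dn)/(S_up−S_dn) = (22.5822−75.5080)/(236.7080−164.4920) = -0.7329. V = [p*·22.5822 + (1−p*)·75.5080]/1.01 = 47.1039. B = V − Δ·S = 194.1199.
(0,0): S=170.0000. Δ = (V_up−V_dn)/(S_up−S_dn) = (47.1039−98.2238)/(200.6000−139.4000) = -0.8353. V = [p*·47.1039 + (1−p*)·98.2238]/1.01 = 70.5385. B = V − Δ·S = 212.5380.
Self-financing check: at every node Δ·S+B equals the discounted successor values.

(0,0): Delta=-0.8353 Bond=212.5380
(1,0): Delta=-1.0000 Bond=237.6238
(1,1): Delta=-0.7329 Bond=194.1199
(2,0): Delta=-1.0000 Bond=240.0000
(2,1): Delta=-1.0000 Bond=240.0000
(2,2): Delta=-0.5668 Bond=156.7474
V0=70.5385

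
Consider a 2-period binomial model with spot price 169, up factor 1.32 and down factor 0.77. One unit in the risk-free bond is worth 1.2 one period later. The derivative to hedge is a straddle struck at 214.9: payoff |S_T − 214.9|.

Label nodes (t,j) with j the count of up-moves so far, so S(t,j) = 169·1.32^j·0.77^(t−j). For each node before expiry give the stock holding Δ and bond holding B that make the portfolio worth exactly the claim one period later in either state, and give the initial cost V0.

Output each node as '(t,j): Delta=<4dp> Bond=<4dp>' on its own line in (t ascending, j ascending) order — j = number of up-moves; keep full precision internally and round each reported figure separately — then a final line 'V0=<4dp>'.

(0,0): Delta=0.1154 Bond=28.2803
(1,0): Delta=-1.0000 Bond=179.0833
(1,1): Delta=0.2970 Bond=-6.5697
V0=47.7828

Since d<R<u, set p* = (R−d)/(u−d) = 0.7818; price each node as the discounted p*-expectation of its children.
Payoff layer (t=2): V(2,0)=114.6999, V(2,1)=43.1284, V(2,2)=79.5656
(1,0): S=130.1300. Δ = (V_up−V_dn)/(S_up−S_dn) = (43.1284−114.6999)/(171.7716−100.2001) = -1.0000. V = [p*·43.1284 + (1−p*)·114.6999]/1.2 = 48.9533. B = V − Δ·S = 179.0833.
(1,1): S=223.0800. Δ = (V_up−V_dn)/(S_up−S_dn) = (79.5656−43.1284)/(294.4656−171.7716) = 0.2970. V = [p*·79.5656 + (1−p*)·43.1284]/1.2 = 59.6797. B = V − Δ·S = -6.5697.
(0,0): S=169.0000. Δ = (V_up−V_dn)/(S_up−S_dn) = (59.6797−48.9533)/(223.0800−130.1300) = 0.1154. V = [p*·59.6797 + (1−p*)·48.9533]/1.2 = 47.7828. B = V − Δ·S = 28.2803.
Self-financing check: at every node Δ·S+B equals the discounted successor values.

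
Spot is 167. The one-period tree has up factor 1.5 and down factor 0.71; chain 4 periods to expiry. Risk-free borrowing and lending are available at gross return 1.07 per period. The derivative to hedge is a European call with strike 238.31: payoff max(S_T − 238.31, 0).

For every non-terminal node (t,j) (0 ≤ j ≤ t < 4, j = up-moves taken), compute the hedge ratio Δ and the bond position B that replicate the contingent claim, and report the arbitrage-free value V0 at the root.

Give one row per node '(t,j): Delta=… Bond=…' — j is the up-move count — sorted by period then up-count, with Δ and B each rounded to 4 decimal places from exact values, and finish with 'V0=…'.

(0,0): Delta=0.6003 Bond=-54.8363
(1,0): Delta=0.3134 Bond=-24.6593
(1,1): Delta=0.7625 Bond=-99.3046
(2,0): Delta=0.0000 Bond=0.0000
(2,1): Delta=0.4906 Bond=-57.9014
(2,2): Delta=0.9162 Bond=-164.0127
(3,0): Delta=0.0000 Bond=0.0000
(3,1): Delta=0.0000 Bond=0.0000
(3,2): Delta=0.7680 Bond=-135.9556
(3,3): Delta=1.0000 Bond=-222.7196
V0=45.4146

Under the risk-neutral measure, an up-move has probability p* = (R−d)/(u−d) = 0.4557 and values discount at R = 1.07.
Terminal payoffs: V(4,0)=0.0000, V(4,1)=0.0000, V(4,2)=0.0000, V(4,3)=161.8637, V(4,4)=607.1275
  t=3,j=0: stock 59.7711 → up 89.6567 (V=0.0000), down 42.4375 (V=0.0000). Price 0.0000; hedge Δ=0.0000, bond B=0.0000.
  t=3,j=1: stock 126.2771 → up 189.4156 (V=0.0000), down 89.6567 (V=0.0000). Price 0.0000; hedge Δ=0.0000, bond B=0.0000.
  t=3,j=2: stock 266.7825 → up 400.1737 (V=161.8637), down 189.4156 (V=0.0000). Price 68.9352; hedge Δ=0.7680, bond B=-135.9556.
  t=3,j=3: stock 563.6250 → up 845.4375 (V=607.1275), down 400.1737 (V=161.8637). Price 340.9054; hedge Δ=1.0000, bond B=-222.7196.
  t=2,j=0: stock 84.1847 → up 126.2770 (V=0.0000), down 59.7711 (V=0.0000). Price 0.0000; hedge Δ=0.0000, bond B=0.0000.
  t=2,j=1: stock 177.8550 → up 266.7825 (V=68.9352), down 126.2770 (V=0.0000). Price 29.3584; hedge Δ=0.4906, bond B=-57.9014.
  t=2,j=2: stock 375.7500 → up 563.6250 (V=340.9054), down 266.7825 (V=68.9352). Price 180.2533; hedge Δ=0.9162, bond B=-164.0127.
  t=1,j=0: stock 118.5700 → up 177.8550 (V=29.3584), down 84.1847 (V=0.0000). Price 12.5033; hedge Δ=0.3134, bond B=-24.6593.
  t=1,j=1: stock 250.5000 → up 375.7500 (V=180.2533), down 177.8550 (V=29.3584). Price 91.7015; hedge Δ=0.7625, bond B=-99.3046.
  t=0,j=0: stock 167.0000 → up 250.5000 (V=91.7015), down 118.5700 (V=12.5033). Price 45.4146; hedge Δ=0.6003, bond B=-54.8363.
The time-0 hedge costs 45.4146, which is the no-arbitrage price.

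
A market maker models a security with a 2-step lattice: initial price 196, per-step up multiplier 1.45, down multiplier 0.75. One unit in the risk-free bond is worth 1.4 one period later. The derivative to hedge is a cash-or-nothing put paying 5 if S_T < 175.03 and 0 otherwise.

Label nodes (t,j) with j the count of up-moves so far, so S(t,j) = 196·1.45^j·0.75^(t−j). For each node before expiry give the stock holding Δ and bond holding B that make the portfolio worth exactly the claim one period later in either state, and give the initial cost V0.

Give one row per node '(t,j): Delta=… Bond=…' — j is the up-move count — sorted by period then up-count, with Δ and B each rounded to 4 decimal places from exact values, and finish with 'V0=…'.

The replicating-portfolio and risk-neutral prices coincide; use p* = (1.4−0.75)/(1.45−0.75) = 0.9286 for the latter.
At expiry t=2: V(2,0)=5.0000, V(2,1)=0.0000, V(2,2)=0.0000
  t=1,j=0: stock 147.0000 → up 213.1500 (V=0.0000), down 110.2500 (V=5.0000). Price 0.2551; hedge Δ=-0.0486, bond B=7.3980.
  t=1,j=1: stock 284.2000 → up 412.0900 (V=0.0000), down 213.1500 (V=0.0000). Price 0.0000; hedge Δ=0.0000, bond B=0.0000.
  t=0,j=0: stock 196.0000 → up 284.2000 (V=0.0000), down 147.0000 (V=0.2551). Price 0.0130; hedge Δ=-0.0019, bond B=0.3774.
Self-financing check: at every node Δ·S+B equals the discounted successor values.

(0,0): Delta=-0.0019 Bond=0.3774
(1,0): Delta=-0.0486 Bond=7.3980
(1,1): Delta=0.0000 Bond=0.0000
V0=0.0130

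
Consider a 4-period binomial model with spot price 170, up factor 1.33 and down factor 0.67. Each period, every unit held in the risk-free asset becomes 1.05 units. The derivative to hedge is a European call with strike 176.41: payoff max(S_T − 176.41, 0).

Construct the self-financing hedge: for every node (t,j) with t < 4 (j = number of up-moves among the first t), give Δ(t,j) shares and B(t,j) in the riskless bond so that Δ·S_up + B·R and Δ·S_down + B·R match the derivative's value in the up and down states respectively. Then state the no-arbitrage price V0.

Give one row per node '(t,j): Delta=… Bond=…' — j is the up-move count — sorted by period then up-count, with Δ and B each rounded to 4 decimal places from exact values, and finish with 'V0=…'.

(0,0): Delta=0.6853 Bond=-59.9609
(1,0): Delta=0.3662 Bond=-26.6150
(1,1): Delta=0.8037 Bond=-89.7387
(2,0): Delta=0.0000 Bond=0.0000
(2,1): Delta=0.5021 Bond=-48.5373
(2,2): Delta=0.9157 Bond=-127.8908
(3,0): Delta=0.0000 Bond=0.0000
(3,1): Delta=0.0000 Bond=0.0000
(3,2): Delta=0.6885 Bond=-88.5167
(3,3): Delta=1.0000 Bond=-168.0095
V0=56.5376

Risk-neutral probability p* = (R−d)/(u−d) = (1.05−0.67)/(1.33−0.67) = 0.5758.
At expiry t=4: V(4,0)=0.0000, V(4,1)=0.0000, V(4,2)=0.0000, V(4,3)=91.5554, V(4,4)=355.5212
Node (3,0) S=51.1297: V=(p*·0.0000+(1−p*)·0.0000)/1.05=0.0000; Δ=(0.0000−0.0000)/(68.0025−34.2569)=0.0000; B=V−Δ·S=0.0000
Node (3,1) S=101.4963: V=(p*·0.0000+(1−p*)·0.0000)/1.05=0.0000; Δ=(0.0000−0.0000)/(134.9901−68.0025)=0.0000; B=V−Δ·S=0.0000
Node (3,2) S=201.4777: V=(p*·91.5554+(1−p*)·0.0000)/1.05=50.2035; Δ=(91.5554−0.0000)/(267.9654−134.9901)=0.6885; B=V−Δ·S=-88.5167
Node (3,3) S=399.9483: V=(p*·355.5212+(1−p*)·91.5554)/1.05=231.9388; Δ=(355.5212−91.5554)/(531.9312−267.9654)=1.0000; B=V−Δ·S=-168.0095
Node (2,0) S=76.3130: V=(p*·0.0000+(1−p*)·0.0000)/1.05=0.0000; Δ=(0.0000−0.0000)/(101.4963−51.1297)=0.0000; B=V−Δ·S=0.0000
Node (2,1) S=151.4870: V=(p*·50.2035+(1−p*)·0.0000)/1.05=27.5286; Δ=(50.2035−0.0000)/(201.4777−101.4963)=0.5021; B=V−Δ·S=-48.5373
Node (2,2) S=300.7130: V=(p*·231.9388+(1−p*)·50.2035)/1.05=147.4657; Δ=(231.9388−50.2035)/(399.9483−201.4777)=0.9157; B=V−Δ·S=-127.8908
Node (1,0) S=113.9000: V=(p*·27.5286+(1−p*)·0.0000)/1.05=15.0951; Δ=(27.5286−0.0000)/(151.4870−76.3130)=0.3662; B=V−Δ·S=-26.6150
Node (1,1) S=226.1000: V=(p*·147.4657+(1−p*)·27.5286)/1.05=91.9841; Δ=(147.4657−27.5286)/(300.7130−151.4870)=0.8037; B=V−Δ·S=-89.7387
Node (0,0) S=170.0000: V=(p*·91.9841+(1−p*)·15.0951)/1.05=56.5376; Δ=(91.9841−15.0951)/(226.1000−113.9000)=0.6853; B=V−Δ·S=-59.9609
Root portfolio cost Δ·170+B reproduces V0=56.5376.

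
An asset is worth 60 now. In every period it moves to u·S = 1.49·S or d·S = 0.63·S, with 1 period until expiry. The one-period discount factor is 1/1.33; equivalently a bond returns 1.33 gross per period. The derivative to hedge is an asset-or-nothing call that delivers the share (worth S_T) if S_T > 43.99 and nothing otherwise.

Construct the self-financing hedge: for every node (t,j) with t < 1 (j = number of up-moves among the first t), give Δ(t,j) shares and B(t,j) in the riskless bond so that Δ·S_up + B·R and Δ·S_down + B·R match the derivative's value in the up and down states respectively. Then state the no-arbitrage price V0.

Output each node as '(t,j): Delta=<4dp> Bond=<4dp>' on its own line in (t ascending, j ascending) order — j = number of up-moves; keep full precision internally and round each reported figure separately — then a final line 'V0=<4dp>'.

(0,0): Delta=1.7326 Bond=-49.2411
V0=54.7124

No-arbitrage ⇒ martingale measure with p* = (R−d)/(u−d) = 0.8140.
Payoff layer (t=1): V(1,0)=0.0000, V(1,1)=89.4000
  t=0,j=0: stock 60.0000 → up 89.4000 (V=89.4000), down 37.8000 (V=0.0000). Price 54.7124; hedge Δ=1.7326, bond B=-49.2411.
Self-financing check: at every node Δ·S+B equals the discounted successor values.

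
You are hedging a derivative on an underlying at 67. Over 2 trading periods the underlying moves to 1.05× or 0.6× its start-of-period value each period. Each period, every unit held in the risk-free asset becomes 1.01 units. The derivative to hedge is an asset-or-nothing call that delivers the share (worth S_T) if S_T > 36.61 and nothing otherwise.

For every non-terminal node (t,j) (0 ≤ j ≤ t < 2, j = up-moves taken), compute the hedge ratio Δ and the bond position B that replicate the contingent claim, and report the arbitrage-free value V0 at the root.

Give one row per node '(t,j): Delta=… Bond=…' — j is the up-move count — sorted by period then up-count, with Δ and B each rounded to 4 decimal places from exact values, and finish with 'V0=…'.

(0,0): Delta=1.0704 Bond=-4.9041
(1,0): Delta=2.3333 Bond=-55.7228
(1,1): Delta=1.0000 Bond=0.0000
V0=66.8132

The replicating-portfolio and risk-neutral prices coincide; use p* = (1.01−0.6)/(1.05−0.6) = 0.9111 for the latter.
At expiry t=2: V(2,0)=0.0000, V(2,1)=42.2100, V(2,2)=73.8675
  t=1,j=0: stock 40.2000 → up 42.2100 (V=42.2100), down 24.1200 (V=0.0000). Price 38.0772; hedge Δ=2.3333, bond B=-55.7228.
  t=1,j=1: stock 70.3500 → up 73.8675 (V=73.8675), down 42.2100 (V=42.2100). Price 70.3500; hedge Δ=1.0000, bond B=0.0000.
  t=0,j=0: stock 67.0000 → up 70.3500 (V=70.3500), down 40.2000 (V=38.0772). Price 66.8132; hedge Δ=1.0704, bond B=-4.9041.
The time-0 hedge costs 66.8132, which is the no-arbitrage price.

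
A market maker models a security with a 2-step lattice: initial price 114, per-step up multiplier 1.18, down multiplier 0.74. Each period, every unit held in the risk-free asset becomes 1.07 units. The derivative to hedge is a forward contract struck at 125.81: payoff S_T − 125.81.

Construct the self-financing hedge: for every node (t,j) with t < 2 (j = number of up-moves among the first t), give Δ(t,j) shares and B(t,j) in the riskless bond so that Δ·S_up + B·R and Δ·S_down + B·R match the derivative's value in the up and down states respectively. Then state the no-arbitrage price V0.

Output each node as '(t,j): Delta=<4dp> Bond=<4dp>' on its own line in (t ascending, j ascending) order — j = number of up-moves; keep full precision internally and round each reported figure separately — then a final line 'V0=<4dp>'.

No-arbitrage ⇒ martingale measure with p* = (R−d)/(u−d) = 0.7500.
At expiry t=2: V(2,0)=-63.3836, V(2,1)=-26.2652, V(2,2)=32.9236
Node (1,0) S=84.3600: V=(p*·-26.2652+(1−p*)·-63.3836)/1.07=-33.2194; Δ=(-26.2652−-63.3836)/(99.5448−62.4264)=1.0000; B=V−Δ·S=-117.5794
Node (1,1) S=134.5200: V=(p*·32.9236+(1−p*)·-26.2652)/1.07=16.9406; Δ=(32.9236−-26.2652)/(158.7336−99.5448)=1.0000; B=V−Δ·S=-117.5794
Node (0,0) S=114.0000: V=(p*·16.9406+(1−p*)·-33.2194)/1.07=4.1127; Δ=(16.9406−-33.2194)/(134.5200−84.3600)=1.0000; B=V−Δ·S=-109.8873
Root portfolio cost Δ·114+B reproduces V0=4.1127.

(0,0): Delta=1.0000 Bond=-109.8873
(1,0): Delta=1.0000 Bond=-117.5794
(1,1): Delta=1.0000 Bond=-117.5794
V0=4.1127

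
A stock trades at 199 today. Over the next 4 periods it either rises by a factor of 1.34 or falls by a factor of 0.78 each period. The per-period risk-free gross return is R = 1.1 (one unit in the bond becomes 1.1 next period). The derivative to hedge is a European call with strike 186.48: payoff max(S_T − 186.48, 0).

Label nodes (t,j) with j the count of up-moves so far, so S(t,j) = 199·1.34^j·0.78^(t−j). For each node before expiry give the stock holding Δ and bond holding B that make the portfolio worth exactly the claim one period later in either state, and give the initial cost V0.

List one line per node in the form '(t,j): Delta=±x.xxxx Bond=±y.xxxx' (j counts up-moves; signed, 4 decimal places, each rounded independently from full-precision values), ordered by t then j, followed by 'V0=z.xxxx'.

(0,0): Delta=0.8447 Bond=-86.4988
(1,0): Delta=0.6285 Bond=-61.5950
(1,1): Delta=0.9391 Bond=-120.3140
(2,0): Delta=0.2369 Bond=-20.3362
(2,1): Delta=0.7995 Bond=-103.3182
(2,2): Delta=1.0000 Bond=-154.1157
(3,0): Delta=0.0000 Bond=0.0000
(3,1): Delta=0.3403 Bond=-39.1471
(3,2): Delta=1.0000 Bond=-169.5273
(3,3): Delta=1.0000 Bond=-169.5273
V0=81.5969

Risk-neutral probability p* = (R−d)/(u−d) = (1.1−0.78)/(1.34−0.78) = 0.5714.
At expiry t=4: V(4,0)=0.0000, V(4,1)=0.0000, V(4,2)=30.9162, V(4,3)=186.9955, V(4,4)=455.1317
Node (3,0) S=94.4358: V=(p*·0.0000+(1−p*)·0.0000)/1.1=0.0000; Δ=(0.0000−0.0000)/(126.5440−73.6600)=0.0000; B=V−Δ·S=0.0000
Node (3,1) S=162.2359: V=(p*·30.9162+(1−p*)·0.0000)/1.1=16.0603; Δ=(30.9162−0.0000)/(217.3962−126.5440)=0.3403; B=V−Δ·S=-39.1471
Node (3,2) S=278.7130: V=(p*·186.9955+(1−p*)·30.9162)/1.1=109.1858; Δ=(186.9955−30.9162)/(373.4755−217.3962)=1.0000; B=V−Δ·S=-169.5273
Node (3,3) S=478.8147: V=(p*·455.1317+(1−p*)·186.9955)/1.1=309.2874; Δ=(455.1317−186.9955)/(641.6117−373.4755)=1.0000; B=V−Δ·S=-169.5273
Node (2,0) S=121.0716: V=(p*·16.0603+(1−p*)·0.0000)/1.1=8.3430; Δ=(16.0603−0.0000)/(162.2359−94.4358)=0.2369; B=V−Δ·S=-20.3362
Node (2,1) S=207.9948: V=(p*·109.1858+(1−p*)·16.0603)/1.1=62.9772; Δ=(109.1858−16.0603)/(278.7130−162.2359)=0.7995; B=V−Δ·S=-103.3182
Node (2,2) S=357.3244: V=(p*·309.2874+(1−p*)·109.1858)/1.1=203.2087; Δ=(309.2874−109.1858)/(478.8147−278.7130)=1.0000; B=V−Δ·S=-154.1157
Node (1,0) S=155.2200: V=(p*·62.9772+(1−p*)·8.3430)/1.1=35.9659; Δ=(62.9772−8.3430)/(207.9948−121.0716)=0.6285; B=V−Δ·S=-61.5950
Node (1,1) S=266.6600: V=(p*·203.2087+(1−p*)·62.9772)/1.1=130.0995; Δ=(203.2087−62.9772)/(357.3244−207.9948)=0.9391; B=V−Δ·S=-120.3140
Node (0,0) S=199.0000: V=(p*·130.0995+(1−p*)·35.9659)/1.1=81.5969; Δ=(130.0995−35.9659)/(266.6600−155.2200)=0.8447; B=V−Δ·S=-86.4988
Self-financing check: at every node Δ·S+B equals the discounted successor values.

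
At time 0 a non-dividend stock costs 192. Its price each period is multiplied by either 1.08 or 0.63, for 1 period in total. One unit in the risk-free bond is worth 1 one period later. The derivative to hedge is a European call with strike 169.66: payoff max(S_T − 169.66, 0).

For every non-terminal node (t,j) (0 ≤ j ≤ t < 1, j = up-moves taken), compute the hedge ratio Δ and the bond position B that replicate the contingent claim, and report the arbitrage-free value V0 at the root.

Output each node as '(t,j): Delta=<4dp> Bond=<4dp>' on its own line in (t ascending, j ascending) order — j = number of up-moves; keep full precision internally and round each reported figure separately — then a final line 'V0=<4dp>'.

(0,0): Delta=0.4363 Bond=-52.7800
V0=30.9978

The replicating-portfolio and risk-neutral prices coincide; use p* = (1−0.63)/(1.08−0.63) = 0.8222 for the latter.
Terminal values V(1,·): V(1,0)=0.0000, V(1,1)=37.7000
  t=0,j=0: stock 192.0000 → up 207.3600 (V=37.7000), down 120.9600 (V=0.0000). Price 30.9978; hedge Δ=0.4363, bond B=-52.7800.
Self-financing check: at every node Δ·S+B equals the discounted successor values.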